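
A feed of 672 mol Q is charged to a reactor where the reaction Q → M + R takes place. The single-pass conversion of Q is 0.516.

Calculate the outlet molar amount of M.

Q reacted = 0.516 × 672 = 346.8 mol; ν_Q = −1, so ξ = 346.8/1 = 346.8 mol.
Outlet amounts (n = n₀ + ν ξ):
  Q: 672 − 1(346.8) = 325.2
  M: 0 + 1(346.8) = 346.8
  R: 0 + 1(346.8) = 346.8

347 mol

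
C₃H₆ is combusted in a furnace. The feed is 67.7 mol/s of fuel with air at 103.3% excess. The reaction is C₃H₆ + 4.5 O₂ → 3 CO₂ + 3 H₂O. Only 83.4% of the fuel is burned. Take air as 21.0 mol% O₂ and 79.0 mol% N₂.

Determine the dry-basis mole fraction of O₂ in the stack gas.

0.127

Stoichiometric O₂ = 4.5 × 67.7 = 304.7 mol/s; O₂ fed = 304.7 × 2.033 = 619.4 mol/s.
N₂ fed = 619.4 × 79/21 = 2330 mol/s.
Fuel reacted = 0.834 × 67.7 → ξ = 56.46 mol/s.
Outlet (n = n₀ + ν ξ):
  C₃H₆: 67.7 − 1(56.46) = 11.24
  O₂: 619.4 − 4.5(56.46) = 365.3
  N₂: 2330 (inert)
  CO₂: 0 + 3(56.46) = 169.4
  H₂O: 0 + 3(56.46) = 169.4
Dry total = 2876 mol/s; y_O₂ (dry) = 365.3 / 2876 = 0.127.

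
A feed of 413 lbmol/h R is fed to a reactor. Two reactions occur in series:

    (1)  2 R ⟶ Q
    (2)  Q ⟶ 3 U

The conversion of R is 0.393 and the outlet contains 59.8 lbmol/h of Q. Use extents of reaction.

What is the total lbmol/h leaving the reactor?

Conversion of R: R consumed = 2ξ₁ = 0.393 × 413 → ξ₁ = 81.15 lbmol/h.
Q balance: n_Q = 0 + 1ξ₁ − 1ξ₂ = 59.8 → ξ₂ = (1·81.15 − 59.8)/1 = 21.35 lbmol/h.
Outlet amounts (n = n₀ + Σ ν·ξ):
  R: 413 − 2(81.15) = 250.7
  Q: 0 + 1(81.15) − 1(21.35) = 59.8
  U: 0 + 3(21.35) = 64.06
Total out = 250.7 + 59.8 + 64.06 = 374.6 lbmol/h.

375 lbmol/h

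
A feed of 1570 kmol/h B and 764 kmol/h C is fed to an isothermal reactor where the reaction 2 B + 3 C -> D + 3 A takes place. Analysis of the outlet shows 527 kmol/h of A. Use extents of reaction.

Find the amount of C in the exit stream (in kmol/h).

For A: n = n₀ + 3ξ → 527 = 0 + 3ξ, giving ξ = 175.7 kmol/h.
Outlet amounts (n = n₀ + ν ξ):
  B: 1570 − 2(175.7) = 1219
  C: 764 − 3(175.7) = 237
  D: 0 + 1(175.7) = 175.7
  A: 0 + 3(175.7) = 527

237 kmol/h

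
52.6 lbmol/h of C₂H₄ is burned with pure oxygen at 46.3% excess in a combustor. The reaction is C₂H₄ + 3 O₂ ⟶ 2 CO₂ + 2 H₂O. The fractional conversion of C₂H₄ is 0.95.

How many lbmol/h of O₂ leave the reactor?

Stoichiometric O₂ = 3 × 52.6 = 157.8 lbmol/h; O₂ fed = 157.8 × 1.463 = 230.9 lbmol/h.
Fuel reacted = 0.95 × 52.6 → ξ = 49.97 lbmol/h.
Outlet (n = n₀ + ν ξ):
  C₂H₄: 52.6 − 1(49.97) = 2.63
  O₂: 230.9 − 3(49.97) = 80.95
  CO₂: 0 + 2(49.97) = 99.94
  H₂O: 0 + 2(49.97) = 99.94

81 lbmol/h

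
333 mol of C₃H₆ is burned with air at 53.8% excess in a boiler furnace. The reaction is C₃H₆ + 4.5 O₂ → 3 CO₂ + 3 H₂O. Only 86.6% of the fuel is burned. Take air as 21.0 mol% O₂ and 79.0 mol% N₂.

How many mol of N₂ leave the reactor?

Stoichiometric O₂ = 4.5 × 333 = 1498 mol; O₂ fed = 1498 × 1.538 = 2305 mol.
N₂ fed = 2305 × 79/21 = 8670 mol.
Fuel reacted = 0.866 × 333 → ξ = 288.4 mol.
Outlet (n = n₀ + ν ξ):
  C₃H₆: 333 − 1(288.4) = 44.62
  O₂: 2305 − 4.5(288.4) = 1007
  N₂: 8670 (inert)
  CO₂: 0 + 3(288.4) = 865.1
  H₂O: 0 + 3(288.4) = 865.1

8670 mol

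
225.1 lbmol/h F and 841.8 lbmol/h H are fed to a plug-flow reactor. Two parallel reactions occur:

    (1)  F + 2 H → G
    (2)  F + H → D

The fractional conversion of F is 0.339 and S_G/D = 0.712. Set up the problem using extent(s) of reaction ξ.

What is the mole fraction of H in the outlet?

0.765

Conversion of F: F consumed = 0.339 × 225.1 = 76.31 lbmol/h = 1ξ₁ + 1ξ₂.
Selectivity: 1ξ₁ / (1ξ₂) = 0.712 → ξ₁ = 0.712 ξ₂.
Substitute: (1·0.712 + 1) ξ₂ = 76.31 → ξ₂ = 44.57 lbmol/h, ξ₁ = 31.74 lbmol/h.
Outlet amounts (n = n₀ + Σ ν·ξ):
  F: 225.1 − 1(31.74) − 1(44.57) = 148.8
  H: 841.8 − 2(31.74) − 1(44.57) = 733.8
  G: 0 + 1(31.74) = 31.74
  D: 0 + 1(44.57) = 44.57
Total out = 958.9 lbmol/h; y_H = 733.8 / 958.9 = 0.7652.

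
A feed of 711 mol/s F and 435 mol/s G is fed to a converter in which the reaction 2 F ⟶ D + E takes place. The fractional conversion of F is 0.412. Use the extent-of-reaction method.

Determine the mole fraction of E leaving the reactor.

0.128

F reacted = 0.412 × 711 = 292.9 mol/s; ν_F = −2, so ξ = 292.9/2 = 146.5 mol/s.
Outlet amounts (n = n₀ + ν ξ):
  F: 711 − 2(146.5) = 418.1
  D: 0 + 1(146.5) = 146.5
  E: 0 + 1(146.5) = 146.5
  G: 435 (inert)
Total out = 1146 mol/s; y_E = 146.5 / 1146 = 0.1278.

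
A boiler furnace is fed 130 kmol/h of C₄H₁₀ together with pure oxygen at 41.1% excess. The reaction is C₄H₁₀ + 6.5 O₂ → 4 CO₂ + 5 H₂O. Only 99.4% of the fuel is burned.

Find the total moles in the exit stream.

1520 kmol/h

Stoichiometric O₂ = 6.5 × 130 = 845 kmol/h; O₂ fed = 845 × 1.411 = 1192 kmol/h.
Fuel reacted = 0.994 × 130 → ξ = 129.2 kmol/h.
Outlet (n = n₀ + ν ξ):
  C₄H₁₀: 130 − 1(129.2) = 0.78
  O₂: 1192 − 6.5(129.2) = 352.4
  CO₂: 0 + 4(129.2) = 516.9
  H₂O: 0 + 5(129.2) = 646.1
Total out = 0.78 + 352.4 + 516.9 + 646.1 = 1516 kmol/h.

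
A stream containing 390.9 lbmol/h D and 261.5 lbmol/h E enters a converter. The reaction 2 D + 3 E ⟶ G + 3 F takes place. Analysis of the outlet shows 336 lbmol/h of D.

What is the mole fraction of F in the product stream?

0.132

For D: n = n₀ − 2ξ → 336 = 390.9 − 2ξ, giving ξ = 27.45 lbmol/h.
Outlet amounts (n = n₀ + ν ξ):
  D: 390.9 − 2(27.45) = 336
  E: 261.5 − 3(27.45) = 179.2
  G: 0 + 1(27.45) = 27.45
  F: 0 + 3(27.45) = 82.35
Total out = 625 lbmol/h; y_F = 82.35 / 625 = 0.1318.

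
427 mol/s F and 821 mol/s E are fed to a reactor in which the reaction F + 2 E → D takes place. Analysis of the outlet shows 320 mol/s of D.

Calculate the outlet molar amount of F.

For D: n = n₀ + 1ξ → 320 = 0 + 1ξ, giving ξ = 320 mol/s.
Outlet amounts (n = n₀ + ν ξ):
  F: 427 − 1(320) = 107
  E: 821 − 2(320) = 181
  D: 0 + 1(320) = 320

107 mol/s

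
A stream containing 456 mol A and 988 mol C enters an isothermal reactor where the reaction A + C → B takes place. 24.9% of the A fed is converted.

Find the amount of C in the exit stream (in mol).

874 mol

A reacted = 0.249 × 456 = 113.5 mol; ν_A = −1, so ξ = 113.5/1 = 113.5 mol.
Outlet amounts (n = n₀ + ν ξ):
  A: 456 − 1(113.5) = 342.5
  C: 988 − 1(113.5) = 874.5
  B: 0 + 1(113.5) = 113.5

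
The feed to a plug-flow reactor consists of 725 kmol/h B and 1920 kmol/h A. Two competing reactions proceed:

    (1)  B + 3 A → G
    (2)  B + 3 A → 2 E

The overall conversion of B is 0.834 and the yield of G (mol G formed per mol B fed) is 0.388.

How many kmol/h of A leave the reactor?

Yield of G: 1ξ₁ / 725 = 0.388 → ξ₁ = 281.3 kmol/h.
Conversion of B: 1ξ₁ + 1ξ₂ = 0.834 × 725 = 604.6 → ξ₂ = 323.3 kmol/h.
Outlet amounts (n = n₀ + Σ ν·ξ):
  B: 725 − 1(281.3) − 1(323.3) = 120.4
  A: 1920 − 3(281.3) − 3(323.3) = 106
  G: 0 + 1(281.3) = 281.3
  E: 0 + 2(323.3) = 646.7

106 kmol/h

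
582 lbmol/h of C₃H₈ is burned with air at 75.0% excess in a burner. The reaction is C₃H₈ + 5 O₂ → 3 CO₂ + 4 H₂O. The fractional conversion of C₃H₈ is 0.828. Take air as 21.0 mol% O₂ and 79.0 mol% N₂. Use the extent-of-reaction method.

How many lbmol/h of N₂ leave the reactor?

19200 lbmol/h

Stoichiometric O₂ = 5 × 582 = 2910 lbmol/h; O₂ fed = 2910 × 1.750 = 5092 lbmol/h.
N₂ fed = 5092 × 79/21 = 19160 lbmol/h.
Fuel reacted = 0.828 × 582 → ξ = 481.9 lbmol/h.
Outlet (n = n₀ + ν ξ):
  C₃H₈: 582 − 1(481.9) = 100.1
  O₂: 5092 − 5(481.9) = 2683
  N₂: 19160 (inert)
  CO₂: 0 + 3(481.9) = 1446
  H₂O: 0 + 4(481.9) = 1928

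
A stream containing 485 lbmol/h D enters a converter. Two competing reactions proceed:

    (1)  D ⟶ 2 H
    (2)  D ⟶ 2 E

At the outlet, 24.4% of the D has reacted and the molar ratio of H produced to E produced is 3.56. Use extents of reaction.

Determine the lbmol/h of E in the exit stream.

Conversion of D: D consumed = 0.244 × 485 = 118.3 lbmol/h = 1ξ₁ + 1ξ₂.
Selectivity: 2ξ₁ / (2ξ₂) = 3.56 → ξ₁ = 3.56 ξ₂.
Substitute: (1·3.56 + 1) ξ₂ = 118.3 → ξ₂ = 25.95 lbmol/h, ξ₁ = 92.39 lbmol/h.
Outlet amounts (n = n₀ + Σ ν·ξ):
  D: 485 − 1(92.39) − 1(25.95) = 366.7
  H: 0 + 2(92.39) = 184.8
  E: 0 + 2(25.95) = 51.9

51.9 lbmol/h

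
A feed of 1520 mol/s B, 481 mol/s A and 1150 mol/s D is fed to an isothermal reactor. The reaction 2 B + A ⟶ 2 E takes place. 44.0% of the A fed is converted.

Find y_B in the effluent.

0.373

A reacted = 0.44 × 481 = 211.6 mol/s; ν_A = −1, so ξ = 211.6/1 = 211.6 mol/s.
Outlet amounts (n = n₀ + ν ξ):
  B: 1520 − 2(211.6) = 1097
  A: 481 − 1(211.6) = 269.4
  E: 0 + 2(211.6) = 423.3
  D: 1150 (inert)
Total out = 2939 mol/s; y_B = 1097 / 2939 = 0.3731.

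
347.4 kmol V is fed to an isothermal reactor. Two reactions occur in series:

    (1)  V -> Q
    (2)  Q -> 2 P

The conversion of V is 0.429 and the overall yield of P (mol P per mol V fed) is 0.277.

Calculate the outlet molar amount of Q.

Conversion of V: V consumed = 1ξ₁ = 0.429 × 347.4 → ξ₁ = 149 kmol.
Yield of P: 2ξ₂ / 347.4 = 0.277 → ξ₂ = 48.11 kmol.
Outlet amounts (n = n₀ + Σ ν·ξ):
  V: 347.4 − 1(149) = 198.4
  Q: 0 + 1(149) − 1(48.11) = 100.9
  P: 0 + 2(48.11) = 96.23

101 kmol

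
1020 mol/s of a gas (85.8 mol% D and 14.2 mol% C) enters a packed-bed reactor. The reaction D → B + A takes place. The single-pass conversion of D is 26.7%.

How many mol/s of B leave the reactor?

234 mol/s

D reacted = 0.267 × 875.2 = 233.7 mol/s; ν_D = −1, so ξ = 233.7/1 = 233.7 mol/s.
Outlet amounts (n = n₀ + ν ξ):
  D: 875.2 − 1(233.7) = 641.5
  B: 0 + 1(233.7) = 233.7
  A: 0 + 1(233.7) = 233.7
  C: 144.8 (inert)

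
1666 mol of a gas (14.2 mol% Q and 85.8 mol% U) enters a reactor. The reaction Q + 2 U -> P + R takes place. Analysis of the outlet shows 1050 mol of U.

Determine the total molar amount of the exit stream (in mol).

1480 mol

For U: n = n₀ − 2ξ → 1050 = 1429 − 2ξ, giving ξ = 189.7 mol.
Outlet amounts (n = n₀ + ν ξ):
  Q: 236.6 − 1(189.7) = 46.86
  U: 1429 − 2(189.7) = 1050
  P: 0 + 1(189.7) = 189.7
  R: 0 + 1(189.7) = 189.7
Total out = 46.86 + 1050 + 189.7 + 189.7 = 1476 mol.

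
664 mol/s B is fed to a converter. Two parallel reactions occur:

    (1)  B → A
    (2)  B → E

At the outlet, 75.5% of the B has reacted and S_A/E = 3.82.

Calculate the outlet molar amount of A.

397 mol/s

Conversion of B: B consumed = 0.755 × 664 = 501.3 mol/s = 1ξ₁ + 1ξ₂.
Selectivity: 1ξ₁ / (1ξ₂) = 3.82 → ξ₁ = 3.82 ξ₂.
Substitute: (1·3.82 + 1) ξ₂ = 501.3 → ξ₂ = 104 mol/s, ξ₁ = 397.3 mol/s.
Outlet amounts (n = n₀ + Σ ν·ξ):
  B: 664 − 1(397.3) − 1(104) = 162.7
  A: 0 + 1(397.3) = 397.3
  E: 0 + 1(104) = 104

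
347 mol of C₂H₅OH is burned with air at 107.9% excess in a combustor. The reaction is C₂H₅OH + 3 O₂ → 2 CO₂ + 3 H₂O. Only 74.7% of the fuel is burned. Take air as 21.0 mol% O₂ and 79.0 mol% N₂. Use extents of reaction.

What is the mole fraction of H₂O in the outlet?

0.0713

Stoichiometric O₂ = 3 × 347 = 1041 mol; O₂ fed = 1041 × 2.079 = 2164 mol.
N₂ fed = 2164 × 79/21 = 8142 mol.
Fuel reacted = 0.747 × 347 → ξ = 259.2 mol.
Outlet (n = n₀ + ν ξ):
  C₂H₅OH: 347 − 1(259.2) = 87.79
  O₂: 2164 − 3(259.2) = 1387
  N₂: 8142 (inert)
  CO₂: 0 + 2(259.2) = 518.4
  H₂O: 0 + 3(259.2) = 777.6
Total out = 10910 mol; y_H₂O = 777.6 / 10910 = 0.07126.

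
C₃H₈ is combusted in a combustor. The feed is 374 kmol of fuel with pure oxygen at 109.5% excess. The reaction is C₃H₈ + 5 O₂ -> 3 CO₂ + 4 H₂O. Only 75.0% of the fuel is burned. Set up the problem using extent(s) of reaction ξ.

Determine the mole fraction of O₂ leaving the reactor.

0.55

Stoichiometric O₂ = 5 × 374 = 1870 kmol; O₂ fed = 1870 × 2.095 = 3918 kmol.
Fuel reacted = 0.75 × 374 → ξ = 280.5 kmol.
Outlet (n = n₀ + ν ξ):
  C₃H₈: 374 − 1(280.5) = 93.5
  O₂: 3918 − 5(280.5) = 2515
  CO₂: 0 + 3(280.5) = 841.5
  H₂O: 0 + 4(280.5) = 1122
Total out = 4572 kmol; y_O₂ = 2515 / 4572 = 0.5501.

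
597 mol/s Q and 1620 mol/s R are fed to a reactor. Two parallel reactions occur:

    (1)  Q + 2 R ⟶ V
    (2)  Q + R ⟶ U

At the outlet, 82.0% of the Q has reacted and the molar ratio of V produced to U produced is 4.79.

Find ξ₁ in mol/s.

ξ₁ = 405 mol/s

Conversion of Q: Q consumed = 0.82 × 597 = 489.5 mol/s = 1ξ₁ + 1ξ₂.
Selectivity: 1ξ₁ / (1ξ₂) = 4.79 → ξ₁ = 4.79 ξ₂.
Substitute: (1·4.79 + 1) ξ₂ = 489.5 → ξ₂ = 84.55 mol/s, ξ₁ = 405 mol/s.
Outlet amounts (n = n₀ + Σ ν·ξ):
  Q: 597 − 1(405) − 1(84.55) = 107.5
  R: 1620 − 2(405) − 1(84.55) = 725.5
  V: 0 + 1(405) = 405
  U: 0 + 1(84.55) = 84.55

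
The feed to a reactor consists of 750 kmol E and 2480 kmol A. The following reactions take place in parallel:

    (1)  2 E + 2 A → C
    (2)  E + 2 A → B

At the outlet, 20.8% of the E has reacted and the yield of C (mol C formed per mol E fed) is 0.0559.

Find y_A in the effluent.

0.761

Yield of C: 1ξ₁ / 750 = 0.0559 → ξ₁ = 41.92 kmol.
Conversion of E: 2ξ₁ + 1ξ₂ = 0.208 × 750 = 156 → ξ₂ = 72.15 kmol.
Outlet amounts (n = n₀ + Σ ν·ξ):
  E: 750 − 2(41.92) − 1(72.15) = 594
  A: 2480 − 2(41.92) − 2(72.15) = 2252
  C: 0 + 1(41.92) = 41.92
  B: 0 + 1(72.15) = 72.15
Total out = 2960 kmol; y_A = 2252 / 2960 = 0.7608.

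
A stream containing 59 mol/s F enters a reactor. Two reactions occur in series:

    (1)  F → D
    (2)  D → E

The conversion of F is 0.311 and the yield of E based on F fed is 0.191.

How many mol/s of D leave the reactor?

Conversion of F: F consumed = 1ξ₁ = 0.311 × 59 → ξ₁ = 18.35 mol/s.
Yield of E: 1ξ₂ / 59 = 0.191 → ξ₂ = 11.27 mol/s.
Outlet amounts (n = n₀ + Σ ν·ξ):
  F: 59 − 1(18.35) = 40.65
  D: 0 + 1(18.35) − 1(11.27) = 7.08
  E: 0 + 1(11.27) = 11.27

7.08 mol/s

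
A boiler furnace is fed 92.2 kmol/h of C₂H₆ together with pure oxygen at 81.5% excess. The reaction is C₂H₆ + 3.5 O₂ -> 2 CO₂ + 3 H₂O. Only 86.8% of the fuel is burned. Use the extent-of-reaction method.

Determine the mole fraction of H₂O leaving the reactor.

0.334

Stoichiometric O₂ = 3.5 × 92.2 = 322.7 kmol/h; O₂ fed = 322.7 × 1.815 = 585.7 kmol/h.
Fuel reacted = 0.868 × 92.2 → ξ = 80.03 kmol/h.
Outlet (n = n₀ + ν ξ):
  C₂H₆: 92.2 − 1(80.03) = 12.17
  O₂: 585.7 − 3.5(80.03) = 305.6
  CO₂: 0 + 2(80.03) = 160.1
  H₂O: 0 + 3(80.03) = 240.1
Total out = 717.9 kmol/h; y_H₂O = 240.1 / 717.9 = 0.3344.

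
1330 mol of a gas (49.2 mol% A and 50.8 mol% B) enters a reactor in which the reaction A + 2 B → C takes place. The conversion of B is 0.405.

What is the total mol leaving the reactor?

1060 mol

B reacted = 0.405 × 675.6 = 273.6 mol; ν_B = −2, so ξ = 273.6/2 = 136.8 mol.
Outlet amounts (n = n₀ + ν ξ):
  A: 654.4 − 1(136.8) = 517.5
  B: 675.6 − 2(136.8) = 402
  C: 0 + 1(136.8) = 136.8
Total out = 517.5 + 402 + 136.8 = 1056 mol.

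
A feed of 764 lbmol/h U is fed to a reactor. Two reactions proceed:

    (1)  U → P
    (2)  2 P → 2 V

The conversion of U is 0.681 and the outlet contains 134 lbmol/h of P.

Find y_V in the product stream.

0.506

Conversion of U: U consumed = 1ξ₁ = 0.681 × 764 → ξ₁ = 520.3 lbmol/h.
P balance: n_P = 0 + 1ξ₁ − 2ξ₂ = 134 → ξ₂ = (1·520.3 − 134)/2 = 193.1 lbmol/h.
Outlet amounts (n = n₀ + Σ ν·ξ):
  U: 764 − 1(520.3) = 243.7
  P: 0 + 1(520.3) − 2(193.1) = 134
  V: 0 + 2(193.1) = 386.3
Total out = 764 lbmol/h; y_V = 386.3 / 764 = 0.5056.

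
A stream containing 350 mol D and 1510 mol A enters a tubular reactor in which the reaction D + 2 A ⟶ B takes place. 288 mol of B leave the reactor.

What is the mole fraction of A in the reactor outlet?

For B: n = n₀ + 1ξ → 288 = 0 + 1ξ, giving ξ = 288 mol.
Outlet amounts (n = n₀ + ν ξ):
  D: 350 − 1(288) = 62
  A: 1510 − 2(288) = 934
  B: 0 + 1(288) = 288
Total out = 1284 mol; y_A = 934 / 1284 = 0.7274.

0.727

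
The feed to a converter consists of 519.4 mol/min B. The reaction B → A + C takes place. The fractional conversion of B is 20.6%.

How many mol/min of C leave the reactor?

107 mol/min

B reacted = 0.206 × 519.4 = 107 mol/min; ν_B = −1, so ξ = 107/1 = 107 mol/min.
Outlet amounts (n = n₀ + ν ξ):
  B: 519.4 − 1(107) = 412.4
  A: 0 + 1(107) = 107
  C: 0 + 1(107) = 107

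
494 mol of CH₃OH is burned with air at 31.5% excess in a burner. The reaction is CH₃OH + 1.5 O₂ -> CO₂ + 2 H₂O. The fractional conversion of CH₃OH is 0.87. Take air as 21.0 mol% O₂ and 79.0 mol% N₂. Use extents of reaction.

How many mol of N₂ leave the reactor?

3670 mol

Stoichiometric O₂ = 1.5 × 494 = 741 mol; O₂ fed = 741 × 1.315 = 974.4 mol.
N₂ fed = 974.4 × 79/21 = 3666 mol.
Fuel reacted = 0.87 × 494 → ξ = 429.8 mol.
Outlet (n = n₀ + ν ξ):
  CH₃OH: 494 − 1(429.8) = 64.22
  O₂: 974.4 − 1.5(429.8) = 329.7
  N₂: 3666 (inert)
  CO₂: 0 + 1(429.8) = 429.8
  H₂O: 0 + 2(429.8) = 859.6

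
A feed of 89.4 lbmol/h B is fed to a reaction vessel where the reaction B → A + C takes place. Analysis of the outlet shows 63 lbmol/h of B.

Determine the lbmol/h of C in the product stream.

For B: n = n₀ − 1ξ → 63 = 89.4 − 1ξ, giving ξ = 26.4 lbmol/h.
Outlet amounts (n = n₀ + ν ξ):
  B: 89.4 − 1(26.4) = 63
  A: 0 + 1(26.4) = 26.4
  C: 0 + 1(26.4) = 26.4

26.4 lbmol/h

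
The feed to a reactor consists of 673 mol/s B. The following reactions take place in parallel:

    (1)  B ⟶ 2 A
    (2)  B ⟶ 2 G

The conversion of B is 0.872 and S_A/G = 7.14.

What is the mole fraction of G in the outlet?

Conversion of B: B consumed = 0.872 × 673 = 586.9 mol/s = 1ξ₁ + 1ξ₂.
Selectivity: 2ξ₁ / (2ξ₂) = 7.14 → ξ₁ = 7.14 ξ₂.
Substitute: (1·7.14 + 1) ξ₂ = 586.9 → ξ₂ = 72.1 mol/s, ξ₁ = 514.8 mol/s.
Outlet amounts (n = n₀ + Σ ν·ξ):
  B: 673 − 1(514.8) − 1(72.1) = 86.14
  A: 0 + 2(514.8) = 1030
  G: 0 + 2(72.1) = 144.2
Total out = 1260 mol/s; y_G = 144.2 / 1260 = 0.1145.

0.114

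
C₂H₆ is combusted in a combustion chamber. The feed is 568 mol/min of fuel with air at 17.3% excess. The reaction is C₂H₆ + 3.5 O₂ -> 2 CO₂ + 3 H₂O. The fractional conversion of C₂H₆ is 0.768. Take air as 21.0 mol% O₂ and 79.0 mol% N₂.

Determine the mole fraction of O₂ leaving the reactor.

0.0677

Stoichiometric O₂ = 3.5 × 568 = 1988 mol/min; O₂ fed = 1988 × 1.173 = 2332 mol/min.
N₂ fed = 2332 × 79/21 = 8772 mol/min.
Fuel reacted = 0.768 × 568 → ξ = 436.2 mol/min.
Outlet (n = n₀ + ν ξ):
  C₂H₆: 568 − 1(436.2) = 131.8
  O₂: 2332 − 3.5(436.2) = 805.1
  N₂: 8772 (inert)
  CO₂: 0 + 2(436.2) = 872.4
  H₂O: 0 + 3(436.2) = 1309
Total out = 11890 mol/min; y_O₂ = 805.1 / 11890 = 0.06771.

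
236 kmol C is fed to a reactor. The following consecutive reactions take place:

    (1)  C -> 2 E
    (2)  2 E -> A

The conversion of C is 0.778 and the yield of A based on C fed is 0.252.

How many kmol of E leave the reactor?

Conversion of C: C consumed = 1ξ₁ = 0.778 × 236 → ξ₁ = 183.6 kmol.
Yield of A: 1ξ₂ / 236 = 0.252 → ξ₂ = 59.47 kmol.
Outlet amounts (n = n₀ + Σ ν·ξ):
  C: 236 − 1(183.6) = 52.39
  E: 0 + 2(183.6) − 2(59.47) = 248.3
  A: 0 + 1(59.47) = 59.47

248 kmol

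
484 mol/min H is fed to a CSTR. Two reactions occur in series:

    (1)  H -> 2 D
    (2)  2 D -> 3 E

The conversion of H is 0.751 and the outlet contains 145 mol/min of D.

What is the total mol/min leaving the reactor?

Conversion of H: H consumed = 1ξ₁ = 0.751 × 484 → ξ₁ = 363.5 mol/min.
D balance: n_D = 0 + 2ξ₁ − 2ξ₂ = 145 → ξ₂ = (2·363.5 − 145)/2 = 291 mol/min.
Outlet amounts (n = n₀ + Σ ν·ξ):
  H: 484 − 1(363.5) = 120.5
  D: 0 + 2(363.5) − 2(291) = 145
  E: 0 + 3(291) = 873
Total out = 120.5 + 145 + 873 = 1138 mol/min.

1140 mol/min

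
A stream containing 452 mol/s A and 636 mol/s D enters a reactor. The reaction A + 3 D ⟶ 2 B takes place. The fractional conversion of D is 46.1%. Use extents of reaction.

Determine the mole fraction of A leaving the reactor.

0.397

D reacted = 0.461 × 636 = 293.2 mol/s; ν_D = −3, so ξ = 293.2/3 = 97.73 mol/s.
Outlet amounts (n = n₀ + ν ξ):
  A: 452 − 1(97.73) = 354.3
  D: 636 − 3(97.73) = 342.8
  B: 0 + 2(97.73) = 195.5
Total out = 892.5 mol/s; y_A = 354.3 / 892.5 = 0.3969.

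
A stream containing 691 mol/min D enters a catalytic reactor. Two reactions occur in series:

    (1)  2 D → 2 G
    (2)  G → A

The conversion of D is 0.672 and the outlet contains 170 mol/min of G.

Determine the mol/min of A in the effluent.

294 mol/min

Conversion of D: D consumed = 2ξ₁ = 0.672 × 691 → ξ₁ = 232.2 mol/min.
G balance: n_G = 0 + 2ξ₁ − 1ξ₂ = 170 → ξ₂ = (2·232.2 − 170)/1 = 294.4 mol/min.
Outlet amounts (n = n₀ + Σ ν·ξ):
  D: 691 − 2(232.2) = 226.6
  G: 0 + 2(232.2) − 1(294.4) = 170
  A: 0 + 1(294.4) = 294.4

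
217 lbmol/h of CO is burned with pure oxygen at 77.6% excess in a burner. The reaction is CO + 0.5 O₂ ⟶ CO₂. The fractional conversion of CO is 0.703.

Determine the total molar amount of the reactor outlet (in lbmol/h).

333 lbmol/h

Stoichiometric O₂ = 0.5 × 217 = 108.5 lbmol/h; O₂ fed = 108.5 × 1.776 = 192.7 lbmol/h.
Fuel reacted = 0.703 × 217 → ξ = 152.6 lbmol/h.
Outlet (n = n₀ + ν ξ):
  CO: 217 − 1(152.6) = 64.45
  O₂: 192.7 − 0.5(152.6) = 116.4
  CO₂: 0 + 1(152.6) = 152.6
Total out = 64.45 + 116.4 + 152.6 = 333.4 lbmol/h.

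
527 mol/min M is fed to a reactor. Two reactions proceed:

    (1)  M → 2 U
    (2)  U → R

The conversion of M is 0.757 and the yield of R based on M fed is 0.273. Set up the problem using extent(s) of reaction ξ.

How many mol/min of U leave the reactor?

654 mol/min

Conversion of M: M consumed = 1ξ₁ = 0.757 × 527 → ξ₁ = 398.9 mol/min.
Yield of R: 1ξ₂ / 527 = 0.273 → ξ₂ = 143.9 mol/min.
Outlet amounts (n = n₀ + Σ ν·ξ):
  M: 527 − 1(398.9) = 128.1
  U: 0 + 2(398.9) − 1(143.9) = 654
  R: 0 + 1(143.9) = 143.9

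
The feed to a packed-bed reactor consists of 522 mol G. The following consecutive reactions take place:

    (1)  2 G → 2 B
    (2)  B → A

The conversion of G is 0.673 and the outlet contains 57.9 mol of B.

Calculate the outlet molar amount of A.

293 mol

Conversion of G: G consumed = 2ξ₁ = 0.673 × 522 → ξ₁ = 175.7 mol.
B balance: n_B = 0 + 2ξ₁ − 1ξ₂ = 57.9 → ξ₂ = (2·175.7 − 57.9)/1 = 293.4 mol.
Outlet amounts (n = n₀ + Σ ν·ξ):
  G: 522 − 2(175.7) = 170.7
  B: 0 + 2(175.7) − 1(293.4) = 57.9
  A: 0 + 1(293.4) = 293.4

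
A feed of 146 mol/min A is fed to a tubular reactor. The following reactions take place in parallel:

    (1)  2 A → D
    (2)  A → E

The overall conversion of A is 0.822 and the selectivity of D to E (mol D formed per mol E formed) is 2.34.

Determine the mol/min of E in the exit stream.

Conversion of A: A consumed = 0.822 × 146 = 120 mol/min = 2ξ₁ + 1ξ₂.
Selectivity: 1ξ₁ / (1ξ₂) = 2.34 → ξ₁ = 2.34 ξ₂.
Substitute: (2·2.34 + 1) ξ₂ = 120 → ξ₂ = 21.13 mol/min, ξ₁ = 49.44 mol/min.
Outlet amounts (n = n₀ + Σ ν·ξ):
  A: 146 − 2(49.44) − 1(21.13) = 25.99
  D: 0 + 1(49.44) = 49.44
  E: 0 + 1(21.13) = 21.13

21.1 mol/min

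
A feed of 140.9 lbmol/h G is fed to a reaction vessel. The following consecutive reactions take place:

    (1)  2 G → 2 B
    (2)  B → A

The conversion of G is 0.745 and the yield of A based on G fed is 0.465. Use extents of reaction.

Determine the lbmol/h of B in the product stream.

Conversion of G: G consumed = 2ξ₁ = 0.745 × 140.9 → ξ₁ = 52.49 lbmol/h.
Yield of A: 1ξ₂ / 140.9 = 0.465 → ξ₂ = 65.52 lbmol/h.
Outlet amounts (n = n₀ + Σ ν·ξ):
  G: 140.9 − 2(52.49) = 35.93
  B: 0 + 2(52.49) − 1(65.52) = 39.45
  A: 0 + 1(65.52) = 65.52

39.5 lbmol/h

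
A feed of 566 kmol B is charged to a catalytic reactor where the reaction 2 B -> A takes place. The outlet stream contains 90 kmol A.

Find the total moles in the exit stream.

For A: n = n₀ + 1ξ → 90 = 0 + 1ξ, giving ξ = 90 kmol.
Outlet amounts (n = n₀ + ν ξ):
  B: 566 − 2(90) = 386
  A: 0 + 1(90) = 90
Total out = 386 + 90 = 476 kmol.

476 kmol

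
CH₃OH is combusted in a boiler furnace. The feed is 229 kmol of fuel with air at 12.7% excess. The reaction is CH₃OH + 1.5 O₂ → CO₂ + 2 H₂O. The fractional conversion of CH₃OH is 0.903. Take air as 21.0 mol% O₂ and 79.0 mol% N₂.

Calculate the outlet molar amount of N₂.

1460 kmol

Stoichiometric O₂ = 1.5 × 229 = 343.5 kmol; O₂ fed = 343.5 × 1.127 = 387.1 kmol.
N₂ fed = 387.1 × 79/21 = 1456 kmol.
Fuel reacted = 0.903 × 229 → ξ = 206.8 kmol.
Outlet (n = n₀ + ν ξ):
  CH₃OH: 229 − 1(206.8) = 22.21
  O₂: 387.1 − 1.5(206.8) = 76.94
  N₂: 1456 (inert)
  CO₂: 0 + 1(206.8) = 206.8
  H₂O: 0 + 2(206.8) = 413.6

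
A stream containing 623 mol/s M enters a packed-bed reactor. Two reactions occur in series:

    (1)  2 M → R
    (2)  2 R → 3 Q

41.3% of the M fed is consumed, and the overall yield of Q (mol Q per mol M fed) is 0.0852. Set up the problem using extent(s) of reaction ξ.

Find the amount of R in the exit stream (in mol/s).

93.3 mol/s

Conversion of M: M consumed = 2ξ₁ = 0.413 × 623 → ξ₁ = 128.6 mol/s.
Yield of Q: 3ξ₂ / 623 = 0.0852 → ξ₂ = 17.69 mol/s.
Outlet amounts (n = n₀ + Σ ν·ξ):
  M: 623 − 2(128.6) = 365.7
  R: 0 + 1(128.6) − 2(17.69) = 93.26
  Q: 0 + 3(17.69) = 53.08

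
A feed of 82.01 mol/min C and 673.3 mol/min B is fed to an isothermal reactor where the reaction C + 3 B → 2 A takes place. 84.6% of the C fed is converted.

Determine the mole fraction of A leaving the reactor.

C reacted = 0.846 × 82.01 = 69.38 mol/min; ν_C = −1, so ξ = 69.38/1 = 69.38 mol/min.
Outlet amounts (n = n₀ + ν ξ):
  C: 82.01 − 1(69.38) = 12.63
  B: 673.3 − 3(69.38) = 465.2
  A: 0 + 2(69.38) = 138.8
Total out = 616.5 mol/min; y_A = 138.8 / 616.5 = 0.2251.

0.225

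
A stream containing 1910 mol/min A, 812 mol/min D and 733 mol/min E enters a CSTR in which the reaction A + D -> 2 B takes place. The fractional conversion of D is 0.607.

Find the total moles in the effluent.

D reacted = 0.607 × 812 = 492.9 mol/min; ν_D = −1, so ξ = 492.9/1 = 492.9 mol/min.
Outlet amounts (n = n₀ + ν ξ):
  A: 1910 − 1(492.9) = 1417
  D: 812 − 1(492.9) = 319.1
  B: 0 + 2(492.9) = 985.8
  E: 733 (inert)
Total out = 1417 + 319.1 + 985.8 + 733 = 3455 mol/min.

3460 mol/min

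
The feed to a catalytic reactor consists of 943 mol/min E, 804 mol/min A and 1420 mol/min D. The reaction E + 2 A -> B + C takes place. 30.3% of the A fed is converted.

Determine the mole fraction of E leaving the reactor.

0.27

A reacted = 0.303 × 804 = 243.6 mol/min; ν_A = −2, so ξ = 243.6/2 = 121.8 mol/min.
Outlet amounts (n = n₀ + ν ξ):
  E: 943 − 1(121.8) = 821.2
  A: 804 − 2(121.8) = 560.4
  B: 0 + 1(121.8) = 121.8
  C: 0 + 1(121.8) = 121.8
  D: 1420 (inert)
Total out = 3045 mol/min; y_E = 821.2 / 3045 = 0.2697.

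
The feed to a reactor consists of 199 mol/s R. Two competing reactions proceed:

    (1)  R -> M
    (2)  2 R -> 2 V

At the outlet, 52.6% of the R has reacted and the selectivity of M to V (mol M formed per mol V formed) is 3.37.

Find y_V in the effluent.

0.12

Conversion of R: R consumed = 0.526 × 199 = 104.7 mol/s = 1ξ₁ + 2ξ₂.
Selectivity: 1ξ₁ / (2ξ₂) = 3.37 → ξ₁ = 6.74 ξ₂.
Substitute: (1·6.74 + 2) ξ₂ = 104.7 → ξ₂ = 11.98 mol/s, ξ₁ = 80.72 mol/s.
Outlet amounts (n = n₀ + Σ ν·ξ):
  R: 199 − 1(80.72) − 2(11.98) = 94.33
  M: 0 + 1(80.72) = 80.72
  V: 0 + 2(11.98) = 23.95
Total out = 199 mol/s; y_V = 23.95 / 199 = 0.1204.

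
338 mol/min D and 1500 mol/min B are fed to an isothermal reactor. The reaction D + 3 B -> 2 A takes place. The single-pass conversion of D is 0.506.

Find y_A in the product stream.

0.229

D reacted = 0.506 × 338 = 171 mol/min; ν_D = −1, so ξ = 171/1 = 171 mol/min.
Outlet amounts (n = n₀ + ν ξ):
  D: 338 − 1(171) = 167
  B: 1500 − 3(171) = 986.9
  A: 0 + 2(171) = 342.1
Total out = 1496 mol/min; y_A = 342.1 / 1496 = 0.2287.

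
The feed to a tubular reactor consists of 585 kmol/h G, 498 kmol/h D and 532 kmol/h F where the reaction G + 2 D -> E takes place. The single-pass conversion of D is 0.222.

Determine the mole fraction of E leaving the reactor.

0.0367

D reacted = 0.222 × 498 = 110.6 kmol/h; ν_D = −2, so ξ = 110.6/2 = 55.28 kmol/h.
Outlet amounts (n = n₀ + ν ξ):
  G: 585 − 1(55.28) = 529.7
  D: 498 − 2(55.28) = 387.4
  E: 0 + 1(55.28) = 55.28
  F: 532 (inert)
Total out = 1504 kmol/h; y_E = 55.28 / 1504 = 0.03674.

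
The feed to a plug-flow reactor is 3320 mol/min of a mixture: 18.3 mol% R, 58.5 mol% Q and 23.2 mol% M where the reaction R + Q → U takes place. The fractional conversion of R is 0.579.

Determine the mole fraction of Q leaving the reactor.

0.536

R reacted = 0.579 × 607.6 = 351.8 mol/min; ν_R = −1, so ξ = 351.8/1 = 351.8 mol/min.
Outlet amounts (n = n₀ + ν ξ):
  R: 607.6 − 1(351.8) = 255.8
  Q: 1942 − 1(351.8) = 1590
  U: 0 + 1(351.8) = 351.8
  M: 770.2 (inert)
Total out = 2968 mol/min; y_Q = 1590 / 2968 = 0.5358.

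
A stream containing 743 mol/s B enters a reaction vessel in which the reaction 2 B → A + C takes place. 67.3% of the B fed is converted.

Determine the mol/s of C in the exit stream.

250 mol/s

B reacted = 0.673 × 743 = 500 mol/s; ν_B = −2, so ξ = 500/2 = 250 mol/s.
Outlet amounts (n = n₀ + ν ξ):
  B: 743 − 2(250) = 243
  A: 0 + 1(250) = 250
  C: 0 + 1(250) = 250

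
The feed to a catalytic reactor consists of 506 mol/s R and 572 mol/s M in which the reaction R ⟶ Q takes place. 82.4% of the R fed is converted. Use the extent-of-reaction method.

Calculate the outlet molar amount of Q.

417 mol/s

R reacted = 0.824 × 506 = 416.9 mol/s; ν_R = −1, so ξ = 416.9/1 = 416.9 mol/s.
Outlet amounts (n = n₀ + ν ξ):
  R: 506 − 1(416.9) = 89.06
  Q: 0 + 1(416.9) = 416.9
  M: 572 (inert)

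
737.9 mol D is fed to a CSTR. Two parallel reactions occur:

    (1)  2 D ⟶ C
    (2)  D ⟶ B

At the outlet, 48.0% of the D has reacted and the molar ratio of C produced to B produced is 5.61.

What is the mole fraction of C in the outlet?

Conversion of D: D consumed = 0.48 × 737.9 = 354.2 mol = 2ξ₁ + 1ξ₂.
Selectivity: 1ξ₁ / (1ξ₂) = 5.61 → ξ₁ = 5.61 ξ₂.
Substitute: (2·5.61 + 1) ξ₂ = 354.2 → ξ₂ = 28.98 mol, ξ₁ = 162.6 mol.
Outlet amounts (n = n₀ + Σ ν·ξ):
  D: 737.9 − 2(162.6) − 1(28.98) = 383.7
  C: 0 + 1(162.6) = 162.6
  B: 0 + 1(28.98) = 28.98
Total out = 575.3 mol; y_C = 162.6 / 575.3 = 0.2826.

0.283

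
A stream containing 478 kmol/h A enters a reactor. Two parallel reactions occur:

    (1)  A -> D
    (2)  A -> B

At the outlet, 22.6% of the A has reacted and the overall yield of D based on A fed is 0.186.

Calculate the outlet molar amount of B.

19.1 kmol/h

Yield of D: 1ξ₁ / 478 = 0.186 → ξ₁ = 88.91 kmol/h.
Conversion of A: 1ξ₁ + 1ξ₂ = 0.226 × 478 = 108 → ξ₂ = 19.12 kmol/h.
Outlet amounts (n = n₀ + Σ ν·ξ):
  A: 478 − 1(88.91) − 1(19.12) = 370
  D: 0 + 1(88.91) = 88.91
  B: 0 + 1(19.12) = 19.12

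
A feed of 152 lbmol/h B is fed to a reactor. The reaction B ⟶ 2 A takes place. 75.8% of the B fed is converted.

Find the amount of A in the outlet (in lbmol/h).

B reacted = 0.758 × 152 = 115.2 lbmol/h; ν_B = −1, so ξ = 115.2/1 = 115.2 lbmol/h.
Outlet amounts (n = n₀ + ν ξ):
  B: 152 − 1(115.2) = 36.78
  A: 0 + 2(115.2) = 230.4

230 lbmol/h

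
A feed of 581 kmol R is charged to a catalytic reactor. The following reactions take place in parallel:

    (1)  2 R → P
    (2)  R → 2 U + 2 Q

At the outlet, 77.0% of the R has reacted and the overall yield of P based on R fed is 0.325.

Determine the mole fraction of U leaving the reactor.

0.232

Yield of P: 1ξ₁ / 581 = 0.325 → ξ₁ = 188.8 kmol.
Conversion of R: 2ξ₁ + 1ξ₂ = 0.77 × 581 = 447.4 → ξ₂ = 69.72 kmol.
Outlet amounts (n = n₀ + Σ ν·ξ):
  R: 581 − 2(188.8) − 1(69.72) = 133.6
  P: 0 + 1(188.8) = 188.8
  U: 0 + 2(69.72) = 139.4
  Q: 0 + 2(69.72) = 139.4
Total out = 601.3 kmol; y_U = 139.4 / 601.3 = 0.2319.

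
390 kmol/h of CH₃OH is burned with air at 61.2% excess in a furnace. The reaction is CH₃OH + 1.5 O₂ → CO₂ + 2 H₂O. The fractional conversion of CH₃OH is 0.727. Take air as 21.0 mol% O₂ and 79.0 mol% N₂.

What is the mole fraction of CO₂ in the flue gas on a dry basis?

0.0636

Stoichiometric O₂ = 1.5 × 390 = 585 kmol/h; O₂ fed = 585 × 1.612 = 943 kmol/h.
N₂ fed = 943 × 79/21 = 3548 kmol/h.
Fuel reacted = 0.727 × 390 → ξ = 283.5 kmol/h.
Outlet (n = n₀ + ν ξ):
  CH₃OH: 390 − 1(283.5) = 106.5
  O₂: 943 − 1.5(283.5) = 517.7
  N₂: 3548 (inert)
  CO₂: 0 + 1(283.5) = 283.5
  H₂O: 0 + 2(283.5) = 567.1
Dry total = 4455 kmol/h; y_CO₂ (dry) = 283.5 / 4455 = 0.06364.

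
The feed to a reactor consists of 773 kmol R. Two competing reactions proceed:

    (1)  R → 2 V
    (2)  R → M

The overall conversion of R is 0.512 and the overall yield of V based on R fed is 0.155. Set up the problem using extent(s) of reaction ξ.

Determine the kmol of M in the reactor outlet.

336 kmol

Yield of V: 2ξ₁ / 773 = 0.155 → ξ₁ = 59.91 kmol.
Conversion of R: 1ξ₁ + 1ξ₂ = 0.512 × 773 = 395.8 → ξ₂ = 335.9 kmol.
Outlet amounts (n = n₀ + Σ ν·ξ):
  R: 773 − 1(59.91) − 1(335.9) = 377.2
  V: 0 + 2(59.91) = 119.8
  M: 0 + 1(335.9) = 335.9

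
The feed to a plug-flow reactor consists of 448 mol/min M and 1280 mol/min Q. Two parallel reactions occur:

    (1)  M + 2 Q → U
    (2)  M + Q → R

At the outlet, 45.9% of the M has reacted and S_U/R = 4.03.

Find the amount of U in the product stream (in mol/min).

165 mol/min

Conversion of M: M consumed = 0.459 × 448 = 205.6 mol/min = 1ξ₁ + 1ξ₂.
Selectivity: 1ξ₁ / (1ξ₂) = 4.03 → ξ₁ = 4.03 ξ₂.
Substitute: (1·4.03 + 1) ξ₂ = 205.6 → ξ₂ = 40.88 mol/min, ξ₁ = 164.8 mol/min.
Outlet amounts (n = n₀ + Σ ν·ξ):
  M: 448 − 1(164.8) − 1(40.88) = 242.4
  Q: 1280 − 2(164.8) − 1(40.88) = 909.6
  U: 0 + 1(164.8) = 164.8
  R: 0 + 1(40.88) = 40.88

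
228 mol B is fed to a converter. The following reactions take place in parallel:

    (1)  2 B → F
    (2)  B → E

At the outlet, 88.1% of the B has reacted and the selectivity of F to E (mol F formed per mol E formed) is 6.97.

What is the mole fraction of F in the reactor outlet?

0.698

Conversion of B: B consumed = 0.881 × 228 = 200.9 mol = 2ξ₁ + 1ξ₂.
Selectivity: 1ξ₁ / (1ξ₂) = 6.97 → ξ₁ = 6.97 ξ₂.
Substitute: (2·6.97 + 1) ξ₂ = 200.9 → ξ₂ = 13.44 mol, ξ₁ = 93.71 mol.
Outlet amounts (n = n₀ + Σ ν·ξ):
  B: 228 − 2(93.71) − 1(13.44) = 27.13
  F: 0 + 1(93.71) = 93.71
  E: 0 + 1(13.44) = 13.44
Total out = 134.3 mol; y_F = 93.71 / 134.3 = 0.6978.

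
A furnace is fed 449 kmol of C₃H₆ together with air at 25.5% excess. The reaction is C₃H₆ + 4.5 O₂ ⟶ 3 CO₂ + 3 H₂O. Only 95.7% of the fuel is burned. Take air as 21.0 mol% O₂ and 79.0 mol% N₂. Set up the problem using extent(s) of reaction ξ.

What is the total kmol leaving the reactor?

Stoichiometric O₂ = 4.5 × 449 = 2020 kmol; O₂ fed = 2020 × 1.255 = 2536 kmol.
N₂ fed = 2536 × 79/21 = 9539 kmol.
Fuel reacted = 0.957 × 449 → ξ = 429.7 kmol.
Outlet (n = n₀ + ν ξ):
  C₃H₆: 449 − 1(429.7) = 19.31
  O₂: 2536 − 4.5(429.7) = 602.1
  N₂: 9539 (inert)
  CO₂: 0 + 3(429.7) = 1289
  H₂O: 0 + 3(429.7) = 1289
Total out = 19.31 + 602.1 + 9539 + 1289 + 1289 = 12740 kmol.

12700 kmol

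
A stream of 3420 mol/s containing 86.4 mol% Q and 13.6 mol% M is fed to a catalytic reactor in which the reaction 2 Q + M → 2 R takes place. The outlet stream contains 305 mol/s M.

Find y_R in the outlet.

For M: n = n₀ − 1ξ → 305 = 465.1 − 1ξ, giving ξ = 160.1 mol/s.
Outlet amounts (n = n₀ + ν ξ):
  Q: 2955 − 2(160.1) = 2635
  M: 465.1 − 1(160.1) = 305
  R: 0 + 2(160.1) = 320.2
Total out = 3260 mol/s; y_R = 320.2 / 3260 = 0.09824.

0.0982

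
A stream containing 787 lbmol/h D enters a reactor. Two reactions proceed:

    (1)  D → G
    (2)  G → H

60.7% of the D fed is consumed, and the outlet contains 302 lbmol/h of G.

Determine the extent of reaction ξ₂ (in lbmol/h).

Conversion of D: D consumed = 1ξ₁ = 0.607 × 787 → ξ₁ = 477.7 lbmol/h.
G balance: n_G = 0 + 1ξ₁ − 1ξ₂ = 302 → ξ₂ = (1·477.7 − 302)/1 = 175.7 lbmol/h.
Outlet amounts (n = n₀ + Σ ν·ξ):
  D: 787 − 1(477.7) = 309.3
  G: 0 + 1(477.7) − 1(175.7) = 302
  H: 0 + 1(175.7) = 175.7

ξ₂ = 176 lbmol/h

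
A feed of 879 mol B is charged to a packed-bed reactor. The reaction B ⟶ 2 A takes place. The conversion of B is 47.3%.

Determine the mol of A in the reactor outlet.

832 mol

B reacted = 0.473 × 879 = 415.8 mol; ν_B = −1, so ξ = 415.8/1 = 415.8 mol.
Outlet amounts (n = n₀ + ν ξ):
  B: 879 − 1(415.8) = 463.2
  A: 0 + 2(415.8) = 831.5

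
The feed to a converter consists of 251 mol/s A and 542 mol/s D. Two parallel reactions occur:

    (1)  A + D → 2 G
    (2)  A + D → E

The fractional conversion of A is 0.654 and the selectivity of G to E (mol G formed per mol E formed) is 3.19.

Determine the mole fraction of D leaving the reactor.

Conversion of A: A consumed = 0.654 × 251 = 164.2 mol/s = 1ξ₁ + 1ξ₂.
Selectivity: 2ξ₁ / (1ξ₂) = 3.19 → ξ₁ = 1.595 ξ₂.
Substitute: (1·1.595 + 1) ξ₂ = 164.2 → ξ₂ = 63.26 mol/s, ξ₁ = 100.9 mol/s.
Outlet amounts (n = n₀ + Σ ν·ξ):
  A: 251 − 1(100.9) − 1(63.26) = 86.85
  D: 542 − 1(100.9) − 1(63.26) = 377.8
  G: 0 + 2(100.9) = 201.8
  E: 0 + 1(63.26) = 63.26
Total out = 729.7 mol/s; y_D = 377.8 / 729.7 = 0.5178.

0.518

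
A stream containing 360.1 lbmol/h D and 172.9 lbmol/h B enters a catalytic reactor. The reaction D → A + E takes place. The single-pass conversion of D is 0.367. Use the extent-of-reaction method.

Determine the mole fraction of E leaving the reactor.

D reacted = 0.367 × 360.1 = 132.2 lbmol/h; ν_D = −1, so ξ = 132.2/1 = 132.2 lbmol/h.
Outlet amounts (n = n₀ + ν ξ):
  D: 360.1 − 1(132.2) = 227.9
  A: 0 + 1(132.2) = 132.2
  E: 0 + 1(132.2) = 132.2
  B: 172.9 (inert)
Total out = 665.2 lbmol/h; y_E = 132.2 / 665.2 = 0.1987.

0.199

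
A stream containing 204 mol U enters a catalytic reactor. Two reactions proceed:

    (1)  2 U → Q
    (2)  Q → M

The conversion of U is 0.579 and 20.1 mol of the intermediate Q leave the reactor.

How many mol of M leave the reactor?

Conversion of U: U consumed = 2ξ₁ = 0.579 × 204 → ξ₁ = 59.06 mol.
Q balance: n_Q = 0 + 1ξ₁ − 1ξ₂ = 20.1 → ξ₂ = (1·59.06 − 20.1)/1 = 38.96 mol.
Outlet amounts (n = n₀ + Σ ν·ξ):
  U: 204 − 2(59.06) = 85.88
  Q: 0 + 1(59.06) − 1(38.96) = 20.1
  M: 0 + 1(38.96) = 38.96

39 mol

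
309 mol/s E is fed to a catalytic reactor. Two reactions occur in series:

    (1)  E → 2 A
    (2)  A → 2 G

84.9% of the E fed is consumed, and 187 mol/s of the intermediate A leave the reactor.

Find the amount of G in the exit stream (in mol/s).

Conversion of E: E consumed = 1ξ₁ = 0.849 × 309 → ξ₁ = 262.3 mol/s.
A balance: n_A = 0 + 2ξ₁ − 1ξ₂ = 187 → ξ₂ = (2·262.3 − 187)/1 = 337.7 mol/s.
Outlet amounts (n = n₀ + Σ ν·ξ):
  E: 309 − 1(262.3) = 46.66
  A: 0 + 2(262.3) − 1(337.7) = 187
  G: 0 + 2(337.7) = 675.4

675 mol/s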